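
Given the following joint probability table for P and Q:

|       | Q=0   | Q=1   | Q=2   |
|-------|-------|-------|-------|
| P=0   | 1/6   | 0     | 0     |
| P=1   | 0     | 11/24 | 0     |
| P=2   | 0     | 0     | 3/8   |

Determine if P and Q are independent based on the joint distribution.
Marginal P(P) (row sums):
  P(P=0) = 1/6 + 0 + 0 = 1/6
  P(P=1) = 0 + 11/24 + 0 = 11/24
  P(P=2) = 0 + 0 + 3/8 = 3/8
Marginal P(Q) (column sums):
  P(Q=0) = 1/6 + 0 + 0 = 1/6
  P(Q=1) = 0 + 11/24 + 0 = 11/24
  P(Q=2) = 0 + 0 + 3/8 = 3/8

P and Q are independent iff P(P=i,Q=j) = P(P=i)·P(Q=j) for every cell.
  P(P=0)·P(Q=0) = 1/6 × 1/6 = 1/36, but P(P=0,Q=0) = 1/6 ✗

No, P and Q are not independent. Quantitatively, I(P;Q) > 0:

H(P) = -[(1/6)·log₂(1/6) + (11/24)·log₂(11/24) + (3/8)·log₂(3/8)]
  = 0.4308 + 0.5159 + 0.5306
  = 1.4773 bits
H(Q) = -[(1/6)·log₂(1/6) + (11/24)·log₂(11/24) + (3/8)·log₂(3/8)]
  = 0.4308 + 0.5159 + 0.5306
  = 1.4773 bits
H(P,Q) = -[(1/6)·log₂(1/6) + (11/24)·log₂(11/24) + (3/8)·log₂(3/8)]
  = 0.4308 + 0.5159 + 0.5306
  = 1.4773 bits
I(P;Q) = H(P) + H(Q) - H(P,Q) = 1.4773 + 1.4773 - 1.4773 = 1.4773 bits > 0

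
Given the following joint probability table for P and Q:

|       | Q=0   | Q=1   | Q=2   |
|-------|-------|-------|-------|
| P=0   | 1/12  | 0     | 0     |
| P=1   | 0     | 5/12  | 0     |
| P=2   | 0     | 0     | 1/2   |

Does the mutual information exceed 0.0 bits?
Marginal P(P) (row sums):
  P(P=0) = 1/12 + 0 + 0 = 1/12
  P(P=1) = 0 + 5/12 + 0 = 5/12
  P(P=2) = 0 + 0 + 1/2 = 1/2
Marginal P(Q) (column sums):
  P(Q=0) = 1/12 + 0 + 0 = 1/12
  P(Q=1) = 0 + 5/12 + 0 = 5/12
  P(Q=2) = 0 + 0 + 1/2 = 1/2

H(P) = -[(1/12)·log₂(1/12) + (5/12)·log₂(5/12) + (1/2)·log₂(1/2)]
  = 0.2987 + 0.5263 + 0.5000
  = 1.3250 bits
H(Q) = -[(1/12)·log₂(1/12) + (5/12)·log₂(5/12) + (1/2)·log₂(1/2)]
  = 0.2987 + 0.5263 + 0.5000
  = 1.3250 bits
H(P,Q) = -[(1/12)·log₂(1/12) + (5/12)·log₂(5/12) + (1/2)·log₂(1/2)]
  = 0.2987 + 0.5263 + 0.5000
  = 1.3250 bits

I(P;Q) = H(P) + H(Q) - H(P,Q)
  = 1.3250 + 1.3250 - 1.3250
  = 1.3250 bits

Yes. I(P;Q) = 1.3250 bits, which is > 0.0 bits.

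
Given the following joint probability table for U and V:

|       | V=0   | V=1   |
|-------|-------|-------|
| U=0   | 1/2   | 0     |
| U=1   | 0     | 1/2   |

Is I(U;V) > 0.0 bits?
Marginal P(U) (row sums):
  P(U=0) = 1/2 + 0 = 1/2
  P(U=1) = 0 + 1/2 = 1/2
Marginal P(V) (column sums):
  P(V=0) = 1/2 + 0 = 1/2
  P(V=1) = 0 + 1/2 = 1/2

H(U) = -[(1/2)·log₂(1/2) + (1/2)·log₂(1/2)]
  = 0.5000 + 0.5000
  = 1.0000 bits
H(V) = -[(1/2)·log₂(1/2) + (1/2)·log₂(1/2)]
  = 0.5000 + 0.5000
  = 1.0000 bits
H(U,V) = -[(1/2)·log₂(1/2) + (1/2)·log₂(1/2)]
  = 0.5000 + 0.5000
  = 1.0000 bits

I(U;V) = H(U) + H(V) - H(U,V)
  = 1.0000 + 1.0000 - 1.0000
  = 1.0000 bits

Yes. I(U;V) = 1.0000 bits, which is > 0.0 bits.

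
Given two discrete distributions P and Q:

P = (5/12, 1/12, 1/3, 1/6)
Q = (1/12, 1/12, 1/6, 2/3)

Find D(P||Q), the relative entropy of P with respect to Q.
D(P||Q) = Σ P(i) log₂(P(i)/Q(i))
  i=0: (5/12) × log₂((5/12)/(1/12)) = (5/12) × log₂(5) = 0.9675
  i=1: (1/12) × log₂((1/12)/(1/12)) = (1/12) × log₂(1) = 0.0000
  i=2: (1/3) × log₂((1/3)/(1/6)) = (1/3) × log₂(2) = 0.3333
  i=3: (1/6) × log₂((1/6)/(2/3)) = (1/6) × log₂(1/4) = -0.3333
D(P||Q) = 0.9675 + 0.0000 + 0.3333 - 0.3333
  = 0.9675 bits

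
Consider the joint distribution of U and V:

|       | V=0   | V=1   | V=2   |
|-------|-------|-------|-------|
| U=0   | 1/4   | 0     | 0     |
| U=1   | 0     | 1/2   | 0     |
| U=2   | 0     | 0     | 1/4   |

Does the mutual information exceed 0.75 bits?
Marginal P(U) (row sums):
  P(U=0) = 1/4 + 0 + 0 = 1/4
  P(U=1) = 0 + 1/2 + 0 = 1/2
  P(U=2) = 0 + 0 + 1/4 = 1/4
Marginal P(V) (column sums):
  P(V=0) = 1/4 + 0 + 0 = 1/4
  P(V=1) = 0 + 1/2 + 0 = 1/2
  P(V=2) = 0 + 0 + 1/4 = 1/4

H(U) = -[(1/4)·log₂(1/4) + (1/2)·log₂(1/2) + (1/4)·log₂(1/4)]
  = 0.5000 + 0.5000 + 0.5000
  = 1.5000 bits
H(V) = -[(1/4)·log₂(1/4) + (1/2)·log₂(1/2) + (1/4)·log₂(1/4)]
  = 0.5000 + 0.5000 + 0.5000
  = 1.5000 bits
H(U,V) = -[(1/4)·log₂(1/4) + (1/2)·log₂(1/2) + (1/4)·log₂(1/4)]
  = 0.5000 + 0.5000 + 0.5000
  = 1.5000 bits

I(U;V) = H(U) + H(V) - H(U,V)
  = 1.5000 + 1.5000 - 1.5000
  = 1.5000 bits

Yes. I(U;V) = 1.5000 bits, which is > 0.75 bits.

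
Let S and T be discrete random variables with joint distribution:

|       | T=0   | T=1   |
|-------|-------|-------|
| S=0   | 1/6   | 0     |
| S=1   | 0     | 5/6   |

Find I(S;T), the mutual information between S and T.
Marginal P(S) (row sums):
  P(S=0) = 1/6 + 0 = 1/6
  P(S=1) = 0 + 5/6 = 5/6
Marginal P(T) (column sums):
  P(T=0) = 1/6 + 0 = 1/6
  P(T=1) = 0 + 5/6 = 5/6

H(S) = -[(1/6)·log₂(1/6) + (5/6)·log₂(5/6)]
  = 0.4308 + 0.2192
  = 0.6500 bits
H(T) = -[(1/6)·log₂(1/6) + (5/6)·log₂(5/6)]
  = 0.4308 + 0.2192
  = 0.6500 bits
H(S,T) = -[(1/6)·log₂(1/6) + (5/6)·log₂(5/6)]
  = 0.4308 + 0.2192
  = 0.6500 bits

I(S;T) = H(S) + H(T) - H(S,T)
  = 0.6500 + 0.6500 - 0.6500
  = 0.6500 bits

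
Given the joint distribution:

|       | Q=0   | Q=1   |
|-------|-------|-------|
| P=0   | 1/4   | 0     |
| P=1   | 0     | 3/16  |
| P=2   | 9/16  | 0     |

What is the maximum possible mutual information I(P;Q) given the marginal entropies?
The upper bound on mutual information is I(P;Q) ≤ min(H(P), H(Q)).

Marginal P(P) (row sums):
  P(P=0) = 1/4 + 0 = 1/4
  P(P=1) = 0 + 3/16 = 3/16
  P(P=2) = 9/16 + 0 = 9/16
Marginal P(Q) (column sums):
  P(Q=0) = 1/4 + 0 + 9/16 = 13/16
  P(Q=1) = 0 + 3/16 + 0 = 3/16

H(P) = -[(1/4)·log₂(1/4) + (3/16)·log₂(3/16) + (9/16)·log₂(9/16)]
  = 0.5000 + 0.4528 + 0.4669
  = 1.4197 bits
H(Q) = -[(13/16)·log₂(13/16) + (3/16)·log₂(3/16)]
  = 0.2434 + 0.4528
  = 0.6962 bits

Maximum possible I(P;Q) = min(1.4197, 0.6962) = 0.6962 bits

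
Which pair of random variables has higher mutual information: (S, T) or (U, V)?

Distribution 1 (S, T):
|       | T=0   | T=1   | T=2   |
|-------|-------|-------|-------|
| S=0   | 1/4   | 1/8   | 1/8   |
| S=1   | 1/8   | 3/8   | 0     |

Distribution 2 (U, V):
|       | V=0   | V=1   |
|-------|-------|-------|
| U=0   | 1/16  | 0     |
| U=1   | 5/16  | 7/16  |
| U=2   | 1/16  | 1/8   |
Distribution 1 (S, T):
Marginal P(S) (row sums):
  P(S=0) = 1/4 + 1/8 + 1/8 = 1/2
  P(S=1) = 1/8 + 3/8 + 0 = 1/2
Marginal P(T) (column sums):
  P(T=0) = 1/4 + 1/8 = 3/8
  P(T=1) = 1/8 + 3/8 = 1/2
  P(T=2) = 1/8 + 0 = 1/8

H(S) = -[(1/2)·log₂(1/2) + (1/2)·log₂(1/2)]
  = 0.5000 + 0.5000
  = 1.0000 bits
H(T) = -[(3/8)·log₂(3/8) + (1/2)·log₂(1/2) + (1/8)·log₂(1/8)]
  = 0.5306 + 0.5000 + 0.3750
  = 1.4056 bits
H(S,T) = -[(1/4)·log₂(1/4) + (1/8)·log₂(1/8) + (1/8)·log₂(1/8) + (1/8)·log₂(1/8) + (3/8)·log₂(3/8)]
  = 0.5000 + 0.3750 + 0.3750 + 0.3750 + 0.5306
  = 2.1556 bits

I(S;T) = H(S) + H(T) - H(S,T)
  = 1.0000 + 1.4056 - 2.1556
  = 0.2500 bits

Distribution 2 (U, V):
Marginal P(U) (row sums):
  P(U=0) = 1/16 + 0 = 1/16
  P(U=1) = 5/16 + 7/16 = 3/4
  P(U=2) = 1/16 + 1/8 = 3/16
Marginal P(V) (column sums):
  P(V=0) = 1/16 + 5/16 + 1/16 = 7/16
  P(V=1) = 0 + 7/16 + 1/8 = 9/16

H(U) = -[(1/16)·log₂(1/16) + (3/4)·log₂(3/4) + (3/16)·log₂(3/16)]
  = 0.2500 + 0.3113 + 0.4528
  = 1.0141 bits
H(V) = -[(7/16)·log₂(7/16) + (9/16)·log₂(9/16)]
  = 0.5218 + 0.4669
  = 0.9887 bits
H(U,V) = -[(1/16)·log₂(1/16) + (5/16)·log₂(5/16) + (7/16)·log₂(7/16) + (1/16)·log₂(1/16) + (1/8)·log₂(1/8)]
  = 0.2500 + 0.5244 + 0.5218 + 0.2500 + 0.3750
  = 1.9212 bits

I(U;V) = H(U) + H(V) - H(U,V)
  = 1.0141 + 0.9887 - 1.9212
  = 0.0816 bits

I(S;T) = 0.2500 bits > I(U;V) = 0.0816 bits, so (S, T) has the higher mutual information (stronger dependence).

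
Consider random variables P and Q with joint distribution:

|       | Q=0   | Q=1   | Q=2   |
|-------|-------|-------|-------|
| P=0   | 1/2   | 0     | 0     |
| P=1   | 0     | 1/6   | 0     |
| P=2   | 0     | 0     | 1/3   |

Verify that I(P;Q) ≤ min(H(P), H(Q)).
Marginal P(P) (row sums):
  P(P=0) = 1/2 + 0 + 0 = 1/2
  P(P=1) = 0 + 1/6 + 0 = 1/6
  P(P=2) = 0 + 0 + 1/3 = 1/3
Marginal P(Q) (column sums):
  P(Q=0) = 1/2 + 0 + 0 = 1/2
  P(Q=1) = 0 + 1/6 + 0 = 1/6
  P(Q=2) = 0 + 0 + 1/3 = 1/3

H(P) = -[(1/2)·log₂(1/2) + (1/6)·log₂(1/6) + (1/3)·log₂(1/3)]
  = 0.5000 + 0.4308 + 0.5283
  = 1.4591 bits
H(Q) = -[(1/2)·log₂(1/2) + (1/6)·log₂(1/6) + (1/3)·log₂(1/3)]
  = 0.5000 + 0.4308 + 0.5283
  = 1.4591 bits
H(P,Q) = -[(1/2)·log₂(1/2) + (1/6)·log₂(1/6) + (1/3)·log₂(1/3)]
  = 0.5000 + 0.4308 + 0.5283
  = 1.4591 bits

I(P;Q) = H(P) + H(Q) - H(P,Q)
  = 1.4591 + 1.4591 - 1.4591
  = 1.4591 bits

min(H(P), H(Q)) = min(1.4591, 1.4591) = 1.4591 bits
Since 1.4591 ≤ 1.4591, the bound is satisfied ✓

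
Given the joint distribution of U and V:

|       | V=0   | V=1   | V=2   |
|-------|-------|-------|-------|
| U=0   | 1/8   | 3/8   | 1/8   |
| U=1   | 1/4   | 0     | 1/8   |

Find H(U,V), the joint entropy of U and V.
H(U,V) = -Σ P(U,V) log₂ P(U,V), summed over the non-zero cells:
H(U,V) = -[(1/8)·log₂(1/8) + (3/8)·log₂(3/8) + (1/8)·log₂(1/8) + (1/4)·log₂(1/4) + (1/8)·log₂(1/8)]
  = 0.3750 + 0.5306 + 0.3750 + 0.5000 + 0.3750
  = 2.1556 bits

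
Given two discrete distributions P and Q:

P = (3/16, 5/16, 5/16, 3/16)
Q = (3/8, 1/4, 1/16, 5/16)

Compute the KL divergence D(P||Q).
D(P||Q) = Σ P(i) log₂(P(i)/Q(i))
  i=0: (3/16) × log₂((3/16)/(3/8)) = (3/16) × log₂(1/2) = -0.1875
  i=1: (5/16) × log₂((5/16)/(1/4)) = (5/16) × log₂(5/4) = 0.1006
  i=2: (5/16) × log₂((5/16)/(1/16)) = (5/16) × log₂(5) = 0.7256
  i=3: (3/16) × log₂((3/16)/(5/16)) = (3/16) × log₂(3/5) = -0.1382
D(P||Q) = -0.1875 + 0.1006 + 0.7256 - 0.1382
  = 0.5005 bits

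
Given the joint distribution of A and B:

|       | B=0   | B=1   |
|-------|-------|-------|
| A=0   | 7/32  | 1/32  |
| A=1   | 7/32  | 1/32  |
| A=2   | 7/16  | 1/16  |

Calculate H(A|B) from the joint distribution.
Marginal P(B) (column sums):
  P(B=0) = 7/32 + 7/32 + 7/16 = 7/8
  P(B=1) = 1/32 + 1/32 + 1/16 = 1/8

H(A|B) = -Σ P(A,B)·log₂ P(A|B), where P(A|B) = P(A,B) / P(B)
  (A=0,B=0): P(A|B) = (7/32)/(7/8) = 1/4;  -(7/32)·log₂(1/4) = 0.4375
  (A=0,B=1): P(A|B) = (1/32)/(1/8) = 1/4;  -(1/32)·log₂(1/4) = 0.0625
  (A=1,B=0): P(A|B) = (7/32)/(7/8) = 1/4;  -(7/32)·log₂(1/4) = 0.4375
  (A=1,B=1): P(A|B) = (1/32)/(1/8) = 1/4;  -(1/32)·log₂(1/4) = 0.0625
  (A=2,B=0): P(A|B) = (7/16)/(7/8) = 1/2;  -(7/16)·log₂(1/2) = 0.4375
  (A=2,B=1): P(A|B) = (1/16)/(1/8) = 1/2;  -(1/16)·log₂(1/2) = 0.0625
H(A|B) = 0.4375 + 0.0625 + 0.4375 + 0.0625 + 0.4375 + 0.0625
  = 1.5000 bits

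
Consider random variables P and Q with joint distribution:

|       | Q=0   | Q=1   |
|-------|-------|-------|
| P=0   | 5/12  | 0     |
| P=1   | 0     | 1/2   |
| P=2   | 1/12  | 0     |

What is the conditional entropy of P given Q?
Marginal P(Q) (column sums):
  P(Q=0) = 5/12 + 0 + 1/12 = 1/2
  P(Q=1) = 0 + 1/2 + 0 = 1/2

H(P|Q) = -Σ P(P,Q)·log₂ P(P|Q), where P(P|Q) = P(P,Q) / P(Q)
  (cells with P(P,Q) = 0 contribute 0)
  (P=0,Q=0): P(P|Q) = (5/12)/(1/2) = 5/6;  -(5/12)·log₂(5/6) = 0.1096
  (P=1,Q=1): P(P|Q) = (1/2)/(1/2) = 1;  -(1/2)·log₂(1) = 0.0000
  (P=2,Q=0): P(P|Q) = (1/12)/(1/2) = 1/6;  -(1/12)·log₂(1/6) = 0.2154
H(P|Q) = 0.1096 + 0.0000 + 0.2154
  = 0.3250 bits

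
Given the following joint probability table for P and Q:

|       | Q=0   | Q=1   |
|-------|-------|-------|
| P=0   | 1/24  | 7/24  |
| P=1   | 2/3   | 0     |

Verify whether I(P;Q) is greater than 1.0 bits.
Marginal P(P) (row sums):
  P(P=0) = 1/24 + 7/24 = 1/3
  P(P=1) = 2/3 + 0 = 2/3
Marginal P(Q) (column sums):
  P(Q=0) = 1/24 + 2/3 = 17/24
  P(Q=1) = 7/24 + 0 = 7/24

H(P) = -[(1/3)·log₂(1/3) + (2/3)·log₂(2/3)]
  = 0.5283 + 0.3900
  = 0.9183 bits
H(Q) = -[(17/24)·log₂(17/24) + (7/24)·log₂(7/24)]
  = 0.3524 + 0.5185
  = 0.8709 bits
H(P,Q) = -[(1/24)·log₂(1/24) + (7/24)·log₂(7/24) + (2/3)·log₂(2/3)]
  = 0.1910 + 0.5185 + 0.3900
  = 1.0995 bits

I(P;Q) = H(P) + H(Q) - H(P,Q)
  = 0.9183 + 0.8709 - 1.0995
  = 0.6897 bits

No. I(P;Q) = 0.6897 bits, which is ≤ 1.0 bits.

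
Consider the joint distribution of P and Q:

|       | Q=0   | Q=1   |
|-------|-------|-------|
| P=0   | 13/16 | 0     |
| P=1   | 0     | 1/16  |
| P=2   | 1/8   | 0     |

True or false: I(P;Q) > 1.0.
Marginal P(P) (row sums):
  P(P=0) = 13/16 + 0 = 13/16
  P(P=1) = 0 + 1/16 = 1/16
  P(P=2) = 1/8 + 0 = 1/8
Marginal P(Q) (column sums):
  P(Q=0) = 13/16 + 0 + 1/8 = 15/16
  P(Q=1) = 0 + 1/16 + 0 = 1/16

H(P) = -[(13/16)·log₂(13/16) + (1/16)·log₂(1/16) + (1/8)·log₂(1/8)]
  = 0.2434 + 0.2500 + 0.3750
  = 0.8684 bits
H(Q) = -[(15/16)·log₂(15/16) + (1/16)·log₂(1/16)]
  = 0.0873 + 0.2500
  = 0.3373 bits
H(P,Q) = -[(13/16)·log₂(13/16) + (1/16)·log₂(1/16) + (1/8)·log₂(1/8)]
  = 0.2434 + 0.2500 + 0.3750
  = 0.8684 bits

I(P;Q) = H(P) + H(Q) - H(P,Q)
  = 0.8684 + 0.3373 - 0.8684
  = 0.3373 bits

False. I(P;Q) = 0.3373 bits, which is ≤ 1.0 bits.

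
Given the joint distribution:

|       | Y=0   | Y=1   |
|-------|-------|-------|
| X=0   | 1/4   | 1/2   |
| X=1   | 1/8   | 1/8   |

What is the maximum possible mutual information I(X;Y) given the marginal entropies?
The upper bound on mutual information is I(X;Y) ≤ min(H(X), H(Y)).

Marginal P(X) (row sums):
  P(X=0) = 1/4 + 1/2 = 3/4
  P(X=1) = 1/8 + 1/8 = 1/4
Marginal P(Y) (column sums):
  P(Y=0) = 1/4 + 1/8 = 3/8
  P(Y=1) = 1/2 + 1/8 = 5/8

H(X) = -[(3/4)·log₂(3/4) + (1/4)·log₂(1/4)]
  = 0.3113 + 0.5000
  = 0.8113 bits
H(Y) = -[(3/8)·log₂(3/8) + (5/8)·log₂(5/8)]
  = 0.5306 + 0.4238
  = 0.9544 bits

Maximum possible I(X;Y) = min(0.8113, 0.9544) = 0.8113 bits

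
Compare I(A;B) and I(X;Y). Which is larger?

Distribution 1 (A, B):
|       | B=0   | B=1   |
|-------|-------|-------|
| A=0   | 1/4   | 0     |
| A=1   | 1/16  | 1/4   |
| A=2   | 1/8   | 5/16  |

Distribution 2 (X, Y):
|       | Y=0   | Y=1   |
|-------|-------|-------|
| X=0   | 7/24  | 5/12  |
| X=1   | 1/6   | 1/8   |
Distribution 1 (A, B):
Marginal P(A) (row sums):
  P(A=0) = 1/4 + 0 = 1/4
  P(A=1) = 1/16 + 1/4 = 5/16
  P(A=2) = 1/8 + 5/16 = 7/16
Marginal P(B) (column sums):
  P(B=0) = 1/4 + 1/16 + 1/8 = 7/16
  P(B=1) = 0 + 1/4 + 5/16 = 9/16

H(A) = -[(1/4)·log₂(1/4) + (5/16)·log₂(5/16) + (7/16)·log₂(7/16)]
  = 0.5000 + 0.5244 + 0.5218
  = 1.5462 bits
H(B) = -[(7/16)·log₂(7/16) + (9/16)·log₂(9/16)]
  = 0.5218 + 0.4669
  = 0.9887 bits
H(A,B) = -[(1/4)·log₂(1/4) + (1/16)·log₂(1/16) + (1/4)·log₂(1/4) + (1/8)·log₂(1/8) + (5/16)·log₂(5/16)]
  = 0.5000 + 0.2500 + 0.5000 + 0.3750 + 0.5244
  = 2.1494 bits

I(A;B) = H(A) + H(B) - H(A,B)
  = 1.5462 + 0.9887 - 2.1494
  = 0.3855 bits

Distribution 2 (X, Y):
Marginal P(X) (row sums):
  P(X=0) = 7/24 + 5/12 = 17/24
  P(X=1) = 1/6 + 1/8 = 7/24
Marginal P(Y) (column sums):
  P(Y=0) = 7/24 + 1/6 = 11/24
  P(Y=1) = 5/12 + 1/8 = 13/24

H(X) = -[(17/24)·log₂(17/24) + (7/24)·log₂(7/24)]
  = 0.3524 + 0.5185
  = 0.8709 bits
H(Y) = -[(11/24)·log₂(11/24) + (13/24)·log₂(13/24)]
  = 0.5159 + 0.4791
  = 0.9950 bits
H(X,Y) = -[(7/24)·log₂(7/24) + (5/12)·log₂(5/12) + (1/6)·log₂(1/6) + (1/8)·log₂(1/8)]
  = 0.5185 + 0.5263 + 0.4308 + 0.3750
  = 1.8506 bits

I(X;Y) = H(X) + H(Y) - H(X,Y)
  = 0.8709 + 0.9950 - 1.8506
  = 0.0153 bits

I(A;B) = 0.3855 bits > I(X;Y) = 0.0153 bits, so (A, B) has the higher mutual information (stronger dependence).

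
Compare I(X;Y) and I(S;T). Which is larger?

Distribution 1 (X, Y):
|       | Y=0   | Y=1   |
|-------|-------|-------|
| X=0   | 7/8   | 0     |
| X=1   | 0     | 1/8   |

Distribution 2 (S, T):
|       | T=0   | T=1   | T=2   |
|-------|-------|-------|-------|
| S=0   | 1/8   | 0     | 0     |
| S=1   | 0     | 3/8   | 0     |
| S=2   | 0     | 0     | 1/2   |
Distribution 1 (X, Y):
Marginal P(X) (row sums):
  P(X=0) = 7/8 + 0 = 7/8
  P(X=1) = 0 + 1/8 = 1/8
Marginal P(Y) (column sums):
  P(Y=0) = 7/8 + 0 = 7/8
  P(Y=1) = 0 + 1/8 = 1/8

H(X) = -[(7/8)·log₂(7/8) + (1/8)·log₂(1/8)]
  = 0.1686 + 0.3750
  = 0.5436 bits
H(Y) = -[(7/8)·log₂(7/8) + (1/8)·log₂(1/8)]
  = 0.1686 + 0.3750
  = 0.5436 bits
H(X,Y) = -[(7/8)·log₂(7/8) + (1/8)·log₂(1/8)]
  = 0.1686 + 0.3750
  = 0.5436 bits

I(X;Y) = H(X) + H(Y) - H(X,Y)
  = 0.5436 + 0.5436 - 0.5436
  = 0.5436 bits

Distribution 2 (S, T):
Marginal P(S) (row sums):
  P(S=0) = 1/8 + 0 + 0 = 1/8
  P(S=1) = 0 + 3/8 + 0 = 3/8
  P(S=2) = 0 + 0 + 1/2 = 1/2
Marginal P(T) (column sums):
  P(T=0) = 1/8 + 0 + 0 = 1/8
  P(T=1) = 0 + 3/8 + 0 = 3/8
  P(T=2) = 0 + 0 + 1/2 = 1/2

H(S) = -[(1/8)·log₂(1/8) + (3/8)·log₂(3/8) + (1/2)·log₂(1/2)]
  = 0.3750 + 0.5306 + 0.5000
  = 1.4056 bits
H(T) = -[(1/8)·log₂(1/8) + (3/8)·log₂(3/8) + (1/2)·log₂(1/2)]
  = 0.3750 + 0.5306 + 0.5000
  = 1.4056 bits
H(S,T) = -[(1/8)·log₂(1/8) + (3/8)·log₂(3/8) + (1/2)·log₂(1/2)]
  = 0.3750 + 0.5306 + 0.5000
  = 1.4056 bits

I(S;T) = H(S) + H(T) - H(S,T)
  = 1.4056 + 1.4056 - 1.4056
  = 1.4056 bits

I(S;T) = 1.4056 bits > I(X;Y) = 0.5436 bits, so (S, T) has the higher mutual information (stronger dependence).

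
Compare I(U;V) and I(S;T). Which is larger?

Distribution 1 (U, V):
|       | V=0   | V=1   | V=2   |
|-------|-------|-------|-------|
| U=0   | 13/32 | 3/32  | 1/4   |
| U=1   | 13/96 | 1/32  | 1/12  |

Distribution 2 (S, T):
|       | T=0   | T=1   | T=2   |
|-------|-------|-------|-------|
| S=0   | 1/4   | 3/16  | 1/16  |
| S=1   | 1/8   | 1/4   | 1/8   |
Distribution 1 (U, V):
Marginal P(U) (row sums):
  P(U=0) = 13/32 + 3/32 + 1/4 = 3/4
  P(U=1) = 13/96 + 1/32 + 1/12 = 1/4
Marginal P(V) (column sums):
  P(V=0) = 13/32 + 13/96 = 13/24
  P(V=1) = 3/32 + 1/32 = 1/8
  P(V=2) = 1/4 + 1/12 = 1/3

H(U) = -[(3/4)·log₂(3/4) + (1/4)·log₂(1/4)]
  = 0.3113 + 0.5000
  = 0.8113 bits
H(V) = -[(13/24)·log₂(13/24) + (1/8)·log₂(1/8) + (1/3)·log₂(1/3)]
  = 0.4791 + 0.3750 + 0.5283
  = 1.3824 bits
H(U,V) = -[(13/32)·log₂(13/32) + (3/32)·log₂(3/32) + (1/4)·log₂(1/4) + (13/96)·log₂(13/96) + (1/32)·log₂(1/32) + (1/12)·log₂(1/12)]
  = 0.5279 + 0.3202 + 0.5000 + 0.3906 + 0.1563 + 0.2987
  = 2.1937 bits

I(U;V) = H(U) + H(V) - H(U,V)
  = 0.8113 + 1.3824 - 2.1937
  = 0.0000 bits

Distribution 2 (S, T):
Marginal P(S) (row sums):
  P(S=0) = 1/4 + 3/16 + 1/16 = 1/2
  P(S=1) = 1/8 + 1/4 + 1/8 = 1/2
Marginal P(T) (column sums):
  P(T=0) = 1/4 + 1/8 = 3/8
  P(T=1) = 3/16 + 1/4 = 7/16
  P(T=2) = 1/16 + 1/8 = 3/16

H(S) = -[(1/2)·log₂(1/2) + (1/2)·log₂(1/2)]
  = 0.5000 + 0.5000
  = 1.0000 bits
H(T) = -[(3/8)·log₂(3/8) + (7/16)·log₂(7/16) + (3/16)·log₂(3/16)]
  = 0.5306 + 0.5218 + 0.4528
  = 1.5052 bits
H(S,T) = -[(1/4)·log₂(1/4) + (3/16)·log₂(3/16) + (1/16)·log₂(1/16) + (1/8)·log₂(1/8) + (1/4)·log₂(1/4) + (1/8)·log₂(1/8)]
  = 0.5000 + 0.4528 + 0.2500 + 0.3750 + 0.5000 + 0.3750
  = 2.4528 bits

I(S;T) = H(S) + H(T) - H(S,T)
  = 1.0000 + 1.5052 - 2.4528
  = 0.0524 bits

I(S;T) = 0.0524 bits > I(U;V) = 0.0000 bits, so (S, T) has the higher mutual information (stronger dependence).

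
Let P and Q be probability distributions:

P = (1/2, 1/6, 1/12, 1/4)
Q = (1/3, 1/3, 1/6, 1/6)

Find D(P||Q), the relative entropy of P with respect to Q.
D(P||Q) = Σ P(i) log₂(P(i)/Q(i))
  i=0: (1/2) × log₂((1/2)/(1/3)) = (1/2) × log₂(3/2) = 0.2925
  i=1: (1/6) × log₂((1/6)/(1/3)) = (1/6) × log₂(1/2) = -0.1667
  i=2: (1/12) × log₂((1/12)/(1/6)) = (1/12) × log₂(1/2) = -0.0833
  i=3: (1/4) × log₂((1/4)/(1/6)) = (1/4) × log₂(3/2) = 0.1462
D(P||Q) = 0.2925 - 0.1667 - 0.0833 + 0.1462
  = 0.1887 bits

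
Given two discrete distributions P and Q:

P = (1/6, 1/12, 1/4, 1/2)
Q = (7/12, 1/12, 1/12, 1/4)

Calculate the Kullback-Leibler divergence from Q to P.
D(P||Q) = Σ P(i) log₂(P(i)/Q(i))
  i=0: (1/6) × log₂((1/6)/(7/12)) = (1/6) × log₂(2/7) = -0.3012
  i=1: (1/12) × log₂((1/12)/(1/12)) = (1/12) × log₂(1) = 0.0000
  i=2: (1/4) × log₂((1/4)/(1/12)) = (1/4) × log₂(3) = 0.3962
  i=3: (1/2) × log₂((1/2)/(1/4)) = (1/2) × log₂(2) = 0.5000
D(P||Q) = -0.3012 + 0.0000 + 0.3962 + 0.5000
  = 0.5950 bits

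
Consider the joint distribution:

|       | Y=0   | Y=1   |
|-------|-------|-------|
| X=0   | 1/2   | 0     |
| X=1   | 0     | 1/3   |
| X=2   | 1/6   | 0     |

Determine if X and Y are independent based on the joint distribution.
Marginal P(X) (row sums):
  P(X=0) = 1/2 + 0 = 1/2
  P(X=1) = 0 + 1/3 = 1/3
  P(X=2) = 1/6 + 0 = 1/6
Marginal P(Y) (column sums):
  P(Y=0) = 1/2 + 0 + 1/6 = 2/3
  P(Y=1) = 0 + 1/3 + 0 = 1/3

X and Y are independent iff P(X=i,Y=j) = P(X=i)·P(Y=j) for every cell.
  P(X=0)·P(Y=0) = 1/2 × 2/3 = 1/3, but P(X=0,Y=0) = 1/2 ✗

No, X and Y are not independent. Quantitatively, I(X;Y) > 0:

H(X) = -[(1/2)·log₂(1/2) + (1/3)·log₂(1/3) + (1/6)·log₂(1/6)]
  = 0.5000 + 0.5283 + 0.4308
  = 1.4591 bits
H(Y) = -[(2/3)·log₂(2/3) + (1/3)·log₂(1/3)]
  = 0.3900 + 0.5283
  = 0.9183 bits
H(X,Y) = -[(1/2)·log₂(1/2) + (1/3)·log₂(1/3) + (1/6)·log₂(1/6)]
  = 0.5000 + 0.5283 + 0.4308
  = 1.4591 bits
I(X;Y) = H(X) + H(Y) - H(X,Y) = 1.4591 + 0.9183 - 1.4591 = 0.9183 bits > 0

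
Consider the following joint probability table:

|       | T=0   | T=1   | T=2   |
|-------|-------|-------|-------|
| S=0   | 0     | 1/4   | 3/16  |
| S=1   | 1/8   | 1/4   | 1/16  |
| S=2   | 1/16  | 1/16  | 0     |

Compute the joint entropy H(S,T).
H(S,T) = -Σ P(S,T) log₂ P(S,T), summed over the non-zero cells:
H(S,T) = -[(1/4)·log₂(1/4) + (3/16)·log₂(3/16) + (1/8)·log₂(1/8) + (1/4)·log₂(1/4) + (1/16)·log₂(1/16) + (1/16)·log₂(1/16) + (1/16)·log₂(1/16)]
  = 0.5000 + 0.4528 + 0.3750 + 0.5000 + 0.2500 + 0.2500 + 0.2500
  = 2.5778 bits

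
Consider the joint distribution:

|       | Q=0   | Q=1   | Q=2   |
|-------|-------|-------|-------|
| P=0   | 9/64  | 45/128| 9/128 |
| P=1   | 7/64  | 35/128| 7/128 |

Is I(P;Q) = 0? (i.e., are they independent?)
Marginal P(P) (row sums):
  P(P=0) = 9/64 + 45/128 + 9/128 = 9/16
  P(P=1) = 7/64 + 35/128 + 7/128 = 7/16
Marginal P(Q) (column sums):
  P(Q=0) = 9/64 + 7/64 = 1/4
  P(Q=1) = 45/128 + 35/128 = 5/8
  P(Q=2) = 9/128 + 7/128 = 1/8

P and Q are independent iff P(P=i,Q=j) = P(P=i)·P(Q=j) for every cell.
  P(P=0)·P(Q=0) = 9/16 × 1/4 = 9/64 = P(P=0,Q=0) ✓
  P(P=0)·P(Q=1) = 9/16 × 5/8 = 45/128 = P(P=0,Q=1) ✓
  P(P=0)·P(Q=2) = 9/16 × 1/8 = 9/128 = P(P=0,Q=2) ✓
  P(P=1)·P(Q=0) = 7/16 × 1/4 = 7/64 = P(P=1,Q=0) ✓
  P(P=1)·P(Q=1) = 7/16 × 5/8 = 35/128 = P(P=1,Q=1) ✓
  P(P=1)·P(Q=2) = 7/16 × 1/8 = 7/128 = P(P=1,Q=2) ✓

Yes, P and Q are independent: every cell factors, so I(P;Q) = 0 bits.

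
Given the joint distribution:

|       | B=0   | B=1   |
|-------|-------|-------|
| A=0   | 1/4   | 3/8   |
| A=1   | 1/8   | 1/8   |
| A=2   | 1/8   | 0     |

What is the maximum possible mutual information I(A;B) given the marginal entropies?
The upper bound on mutual information is I(A;B) ≤ min(H(A), H(B)).

Marginal P(A) (row sums):
  P(A=0) = 1/4 + 3/8 = 5/8
  P(A=1) = 1/8 + 1/8 = 1/4
  P(A=2) = 1/8 + 0 = 1/8
Marginal P(B) (column sums):
  P(B=0) = 1/4 + 1/8 + 1/8 = 1/2
  P(B=1) = 3/8 + 1/8 + 0 = 1/2

H(A) = -[(5/8)·log₂(5/8) + (1/4)·log₂(1/4) + (1/8)·log₂(1/8)]
  = 0.4238 + 0.5000 + 0.3750
  = 1.2988 bits
H(B) = -[(1/2)·log₂(1/2) + (1/2)·log₂(1/2)]
  = 0.5000 + 0.5000
  = 1.0000 bits

Maximum possible I(A;B) = min(1.2988, 1.0000) = 1.0000 bits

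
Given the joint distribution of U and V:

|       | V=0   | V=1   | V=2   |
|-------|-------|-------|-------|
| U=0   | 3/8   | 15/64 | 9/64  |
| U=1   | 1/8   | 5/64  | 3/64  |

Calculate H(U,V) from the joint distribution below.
H(U,V) = -Σ P(U,V) log₂ P(U,V), summed over the non-zero cells:
H(U,V) = -[(3/8)·log₂(3/8) + (15/64)·log₂(15/64) + (9/64)·log₂(9/64) + (1/8)·log₂(1/8) + (5/64)·log₂(5/64) + (3/64)·log₂(3/64)]
  = 0.5306 + 0.4906 + 0.3980 + 0.3750 + 0.2873 + 0.2070
  = 2.2885 bits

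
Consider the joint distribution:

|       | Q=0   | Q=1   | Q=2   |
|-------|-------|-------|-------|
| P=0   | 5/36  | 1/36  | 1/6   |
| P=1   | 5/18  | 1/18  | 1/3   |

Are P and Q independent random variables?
Marginal P(P) (row sums):
  P(P=0) = 5/36 + 1/36 + 1/6 = 1/3
  P(P=1) = 5/18 + 1/18 + 1/3 = 2/3
Marginal P(Q) (column sums):
  P(Q=0) = 5/36 + 5/18 = 5/12
  P(Q=1) = 1/36 + 1/18 = 1/12
  P(Q=2) = 1/6 + 1/3 = 1/2

P and Q are independent iff P(P=i,Q=j) = P(P=i)·P(Q=j) for every cell.
  P(P=0)·P(Q=0) = 1/3 × 5/12 = 5/36 = P(P=0,Q=0) ✓
  P(P=0)·P(Q=1) = 1/3 × 1/12 = 1/36 = P(P=0,Q=1) ✓
  P(P=0)·P(Q=2) = 1/3 × 1/2 = 1/6 = P(P=0,Q=2) ✓
  P(P=1)·P(Q=0) = 2/3 × 5/12 = 5/18 = P(P=1,Q=0) ✓
  P(P=1)·P(Q=1) = 2/3 × 1/12 = 1/18 = P(P=1,Q=1) ✓
  P(P=1)·P(Q=2) = 2/3 × 1/2 = 1/3 = P(P=1,Q=2) ✓

Yes, P and Q are independent: every cell factors, so I(P;Q) = 0 bits.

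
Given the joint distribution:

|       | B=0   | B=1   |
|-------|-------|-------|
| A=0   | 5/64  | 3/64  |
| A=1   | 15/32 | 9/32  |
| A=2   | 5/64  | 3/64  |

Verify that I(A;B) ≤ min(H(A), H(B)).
Marginal P(A) (row sums):
  P(A=0) = 5/64 + 3/64 = 1/8
  P(A=1) = 15/32 + 9/32 = 3/4
  P(A=2) = 5/64 + 3/64 = 1/8
Marginal P(B) (column sums):
  P(B=0) = 5/64 + 15/32 + 5/64 = 5/8
  P(B=1) = 3/64 + 9/32 + 3/64 = 3/8

H(A) = -[(1/8)·log₂(1/8) + (3/4)·log₂(3/4) + (1/8)·log₂(1/8)]
  = 0.3750 + 0.3113 + 0.3750
  = 1.0613 bits
H(B) = -[(5/8)·log₂(5/8) + (3/8)·log₂(3/8)]
  = 0.4238 + 0.5306
  = 0.9544 bits
H(A,B) = -[(5/64)·log₂(5/64) + (3/64)·log₂(3/64) + (15/32)·log₂(15/32) + (9/32)·log₂(9/32) + (5/64)·log₂(5/64) + (3/64)·log₂(3/64)]
  = 0.2873 + 0.2070 + 0.5124 + 0.5147 + 0.2873 + 0.2070
  = 2.0157 bits

I(A;B) = H(A) + H(B) - H(A,B)
  = 1.0613 + 0.9544 - 2.0157
  = 0.0000 bits

min(H(A), H(B)) = min(1.0613, 0.9544) = 0.9544 bits
Since 0.0000 ≤ 0.9544, the bound is satisfied ✓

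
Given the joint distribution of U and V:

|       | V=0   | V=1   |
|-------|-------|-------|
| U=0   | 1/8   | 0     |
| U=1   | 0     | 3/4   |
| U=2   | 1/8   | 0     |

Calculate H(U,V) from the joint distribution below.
H(U,V) = -Σ P(U,V) log₂ P(U,V), summed over the non-zero cells:
H(U,V) = -[(1/8)·log₂(1/8) + (3/4)·log₂(3/4) + (1/8)·log₂(1/8)]
  = 0.3750 + 0.3113 + 0.3750
  = 1.0613 bits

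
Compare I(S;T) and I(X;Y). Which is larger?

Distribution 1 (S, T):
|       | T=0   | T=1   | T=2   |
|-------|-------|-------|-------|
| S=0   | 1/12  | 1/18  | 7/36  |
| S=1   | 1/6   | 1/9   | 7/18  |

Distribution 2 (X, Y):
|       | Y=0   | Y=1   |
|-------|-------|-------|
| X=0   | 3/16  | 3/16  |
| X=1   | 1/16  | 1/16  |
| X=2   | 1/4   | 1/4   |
Distribution 1 (S, T):
Marginal P(S) (row sums):
  P(S=0) = 1/12 + 1/18 + 7/36 = 1/3
  P(S=1) = 1/6 + 1/9 + 7/18 = 2/3
Marginal P(T) (column sums):
  P(T=0) = 1/12 + 1/6 = 1/4
  P(T=1) = 1/18 + 1/9 = 1/6
  P(T=2) = 7/36 + 7/18 = 7/12

H(S) = -[(1/3)·log₂(1/3) + (2/3)·log₂(2/3)]
  = 0.5283 + 0.3900
  = 0.9183 bits
H(T) = -[(1/4)·log₂(1/4) + (1/6)·log₂(1/6) + (7/12)·log₂(7/12)]
  = 0.5000 + 0.4308 + 0.4536
  = 1.3844 bits
H(S,T) = -[(1/12)·log₂(1/12) + (1/18)·log₂(1/18) + (7/36)·log₂(7/36) + (1/6)·log₂(1/6) + (1/9)·log₂(1/9) + (7/18)·log₂(7/18)]
  = 0.2987 + 0.2317 + 0.4594 + 0.4308 + 0.3522 + 0.5299
  = 2.3027 bits

I(S;T) = H(S) + H(T) - H(S,T)
  = 0.9183 + 1.3844 - 2.3027
  = 0.0000 bits

Distribution 2 (X, Y):
Marginal P(X) (row sums):
  P(X=0) = 3/16 + 3/16 = 3/8
  P(X=1) = 1/16 + 1/16 = 1/8
  P(X=2) = 1/4 + 1/4 = 1/2
Marginal P(Y) (column sums):
  P(Y=0) = 3/16 + 1/16 + 1/4 = 1/2
  P(Y=1) = 3/16 + 1/16 + 1/4 = 1/2

H(X) = -[(3/8)·log₂(3/8) + (1/8)·log₂(1/8) + (1/2)·log₂(1/2)]
  = 0.5306 + 0.3750 + 0.5000
  = 1.4056 bits
H(Y) = -[(1/2)·log₂(1/2) + (1/2)·log₂(1/2)]
  = 0.5000 + 0.5000
  = 1.0000 bits
H(X,Y) = -[(3/16)·log₂(3/16) + (3/16)·log₂(3/16) + (1/16)·log₂(1/16) + (1/16)·log₂(1/16) + (1/4)·log₂(1/4) + (1/4)·log₂(1/4)]
  = 0.4528 + 0.4528 + 0.2500 + 0.2500 + 0.5000 + 0.5000
  = 2.4056 bits

I(X;Y) = H(X) + H(Y) - H(X,Y)
  = 1.4056 + 1.0000 - 2.4056
  = 0.0000 bits

Both joint tables factor as the product of their marginals, so I(S;T) = I(X;Y) = 0 bits: neither is larger (both pairs are independent).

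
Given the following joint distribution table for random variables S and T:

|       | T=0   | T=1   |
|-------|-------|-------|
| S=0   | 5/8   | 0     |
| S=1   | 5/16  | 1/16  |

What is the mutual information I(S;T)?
Marginal P(S) (row sums):
  P(S=0) = 5/8 + 0 = 5/8
  P(S=1) = 5/16 + 1/16 = 3/8
Marginal P(T) (column sums):
  P(T=0) = 5/8 + 5/16 = 15/16
  P(T=1) = 0 + 1/16 = 1/16

H(S) = -[(5/8)·log₂(5/8) + (3/8)·log₂(3/8)]
  = 0.4238 + 0.5306
  = 0.9544 bits
H(T) = -[(15/16)·log₂(15/16) + (1/16)·log₂(1/16)]
  = 0.0873 + 0.2500
  = 0.3373 bits
H(S,T) = -[(5/8)·log₂(5/8) + (5/16)·log₂(5/16) + (1/16)·log₂(1/16)]
  = 0.4238 + 0.5244 + 0.2500
  = 1.1982 bits

I(S;T) = H(S) + H(T) - H(S,T)
  = 0.9544 + 0.3373 - 1.1982
  = 0.0935 bits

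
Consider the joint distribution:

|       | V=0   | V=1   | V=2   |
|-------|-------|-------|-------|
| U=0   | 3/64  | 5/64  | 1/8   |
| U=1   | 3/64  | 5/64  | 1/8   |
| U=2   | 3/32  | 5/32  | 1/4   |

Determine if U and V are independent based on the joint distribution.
Marginal P(U) (row sums):
  P(U=0) = 3/64 + 5/64 + 1/8 = 1/4
  P(U=1) = 3/64 + 5/64 + 1/8 = 1/4
  P(U=2) = 3/32 + 5/32 + 1/4 = 1/2
Marginal P(V) (column sums):
  P(V=0) = 3/64 + 3/64 + 3/32 = 3/16
  P(V=1) = 5/64 + 5/64 + 5/32 = 5/16
  P(V=2) = 1/8 + 1/8 + 1/4 = 1/2

U and V are independent iff P(U=i,V=j) = P(U=i)·P(V=j) for every cell.
  P(U=0)·P(V=0) = 1/4 × 3/16 = 3/64 = P(U=0,V=0) ✓
  P(U=0)·P(V=1) = 1/4 × 5/16 = 5/64 = P(U=0,V=1) ✓
  P(U=0)·P(V=2) = 1/4 × 1/2 = 1/8 = P(U=0,V=2) ✓
  P(U=1)·P(V=0) = 1/4 × 3/16 = 3/64 = P(U=1,V=0) ✓
  P(U=1)·P(V=1) = 1/4 × 5/16 = 5/64 = P(U=1,V=1) ✓
  P(U=1)·P(V=2) = 1/4 × 1/2 = 1/8 = P(U=1,V=2) ✓
  P(U=2)·P(V=0) = 1/2 × 3/16 = 3/32 = P(U=2,V=0) ✓
  P(U=2)·P(V=1) = 1/2 × 5/16 = 5/32 = P(U=2,V=1) ✓
  P(U=2)·P(V=2) = 1/2 × 1/2 = 1/4 = P(U=2,V=2) ✓

Yes, U and V are independent: every cell factors, so I(U;V) = 0 bits.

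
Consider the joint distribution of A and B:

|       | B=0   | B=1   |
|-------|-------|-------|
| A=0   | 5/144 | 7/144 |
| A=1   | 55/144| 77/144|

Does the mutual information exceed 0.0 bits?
Marginal P(A) (row sums):
  P(A=0) = 5/144 + 7/144 = 1/12
  P(A=1) = 55/144 + 77/144 = 11/12
Marginal P(B) (column sums):
  P(B=0) = 5/144 + 55/144 = 5/12
  P(B=1) = 7/144 + 77/144 = 7/12

H(A) = -[(1/12)·log₂(1/12) + (11/12)·log₂(11/12)]
  = 0.2987 + 0.1151
  = 0.4138 bits
H(B) = -[(5/12)·log₂(5/12) + (7/12)·log₂(7/12)]
  = 0.5263 + 0.4536
  = 0.9799 bits
H(A,B) = -[(5/144)·log₂(5/144) + (7/144)·log₂(7/144) + (55/144)·log₂(55/144) + (77/144)·log₂(77/144)]
  = 0.1683 + 0.2121 + 0.5304 + 0.4829
  = 1.3937 bits

I(A;B) = H(A) + H(B) - H(A,B)
  = 0.4138 + 0.9799 - 1.3937
  = 0.0000 bits

No. I(A;B) = 0.0000 bits, which is ≤ 0.0 bits.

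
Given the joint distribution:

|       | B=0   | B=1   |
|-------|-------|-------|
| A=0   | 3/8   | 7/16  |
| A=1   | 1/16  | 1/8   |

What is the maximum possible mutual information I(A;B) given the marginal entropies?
The upper bound on mutual information is I(A;B) ≤ min(H(A), H(B)).

Marginal P(A) (row sums):
  P(A=0) = 3/8 + 7/16 = 13/16
  P(A=1) = 1/16 + 1/8 = 3/16
Marginal P(B) (column sums):
  P(B=0) = 3/8 + 1/16 = 7/16
  P(B=1) = 7/16 + 1/8 = 9/16

H(A) = -[(13/16)·log₂(13/16) + (3/16)·log₂(3/16)]
  = 0.2434 + 0.4528
  = 0.6962 bits
H(B) = -[(7/16)·log₂(7/16) + (9/16)·log₂(9/16)]
  = 0.5218 + 0.4669
  = 0.9887 bits

Maximum possible I(A;B) = min(0.6962, 0.9887) = 0.6962 bits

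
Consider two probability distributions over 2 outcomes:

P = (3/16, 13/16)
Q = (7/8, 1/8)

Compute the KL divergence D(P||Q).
D(P||Q) = Σ P(i) log₂(P(i)/Q(i))
  i=0: (3/16) × log₂((3/16)/(7/8)) = (3/16) × log₂(3/14) = -0.4167
  i=1: (13/16) × log₂((13/16)/(1/8)) = (13/16) × log₂(13/2) = 2.1941
D(P||Q) = -0.4167 + 2.1941
  = 1.7774 bits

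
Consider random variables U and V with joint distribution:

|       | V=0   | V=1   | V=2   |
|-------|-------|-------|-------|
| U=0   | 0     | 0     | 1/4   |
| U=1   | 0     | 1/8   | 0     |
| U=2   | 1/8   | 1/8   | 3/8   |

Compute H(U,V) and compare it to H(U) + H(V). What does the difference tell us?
Marginal P(U) (row sums):
  P(U=0) = 0 + 0 + 1/4 = 1/4
  P(U=1) = 0 + 1/8 + 0 = 1/8
  P(U=2) = 1/8 + 1/8 + 3/8 = 5/8
Marginal P(V) (column sums):
  P(V=0) = 0 + 0 + 1/8 = 1/8
  P(V=1) = 0 + 1/8 + 1/8 = 1/4
  P(V=2) = 1/4 + 0 + 3/8 = 5/8

H(U,V) = -[(1/4)·log₂(1/4) + (1/8)·log₂(1/8) + (1/8)·log₂(1/8) + (1/8)·log₂(1/8) + (3/8)·log₂(3/8)]
  = 0.5000 + 0.3750 + 0.3750 + 0.3750 + 0.5306
  = 2.1556 bits
H(U) = -[(1/4)·log₂(1/4) + (1/8)·log₂(1/8) + (5/8)·log₂(5/8)]
  = 0.5000 + 0.3750 + 0.4238
  = 1.2988 bits
H(V) = -[(1/8)·log₂(1/8) + (1/4)·log₂(1/4) + (5/8)·log₂(5/8)]
  = 0.3750 + 0.5000 + 0.4238
  = 1.2988 bits

H(U) + H(V) = 1.2988 + 1.2988 = 2.5976 bits
Difference: H(U) + H(V) - H(U,V) = 2.5976 - 2.1556 = 0.4420 bits = I(U;V)

The difference is the mutual information; it is positive here, so U and V are dependent (knowing one reduces uncertainty about the other by 0.4420 bits).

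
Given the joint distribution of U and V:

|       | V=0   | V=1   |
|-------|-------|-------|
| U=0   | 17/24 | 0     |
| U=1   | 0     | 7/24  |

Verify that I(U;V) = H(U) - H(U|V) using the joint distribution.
Left side, from I(U;V) = H(U) + H(V) - H(U,V):
Marginal P(U) (row sums):
  P(U=0) = 17/24 + 0 = 17/24
  P(U=1) = 0 + 7/24 = 7/24
Marginal P(V) (column sums):
  P(V=0) = 17/24 + 0 = 17/24
  P(V=1) = 0 + 7/24 = 7/24

H(U) = -[(17/24)·log₂(17/24) + (7/24)·log₂(7/24)]
  = 0.3524 + 0.5185
  = 0.8709 bits
H(V) = -[(17/24)·log₂(17/24) + (7/24)·log₂(7/24)]
  = 0.3524 + 0.5185
  = 0.8709 bits
H(U,V) = -[(17/24)·log₂(17/24) + (7/24)·log₂(7/24)]
  = 0.3524 + 0.5185
  = 0.8709 bits

I(U;V) = H(U) + H(V) - H(U,V)
  = 0.8709 + 0.8709 - 0.8709
  = 0.8709 bits

Right side, with H(U|V) computed directly from the conditional probabilities:
H(U|V) = -Σ P(U,V)·log₂ P(U|V), where P(U|V) = P(U,V) / P(V)
  (cells with P(U,V) = 0 contribute 0)
  (U=0,V=0): P(U|V) = (17/24)/(17/24) = 1;  -(17/24)·log₂(1) = 0.0000
  (U=1,V=1): P(U|V) = (7/24)/(7/24) = 1;  -(7/24)·log₂(1) = 0.0000
H(U|V) = 0.0000 + 0.0000
  = 0.0000 bits
H(U) - H(U|V) = 0.8709 - 0.0000 = 0.8709 bits

Both sides equal 0.8709 bits, so I(U;V) = H(U) - H(U|V) ✓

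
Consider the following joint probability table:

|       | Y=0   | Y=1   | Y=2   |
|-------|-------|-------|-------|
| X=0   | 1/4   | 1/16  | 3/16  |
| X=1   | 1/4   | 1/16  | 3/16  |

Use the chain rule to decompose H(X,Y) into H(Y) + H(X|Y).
By the chain rule: H(X,Y) = H(Y) + H(X|Y)

Marginal P(Y) (column sums):
  P(Y=0) = 1/4 + 1/4 = 1/2
  P(Y=1) = 1/16 + 1/16 = 1/8
  P(Y=2) = 3/16 + 3/16 = 3/8
H(Y) = -[(1/2)·log₂(1/2) + (1/8)·log₂(1/8) + (3/8)·log₂(3/8)]
  = 0.5000 + 0.3750 + 0.5306
  = 1.4056 bits
H(X|Y) = -Σ P(X,Y)·log₂ P(X|Y), where P(X|Y) = P(X,Y) / P(Y)
  (X=0,Y=0): P(X|Y) = (1/4)/(1/2) = 1/2;  -(1/4)·log₂(1/2) = 0.2500
  (X=0,Y=1): P(X|Y) = (1/16)/(1/8) = 1/2;  -(1/16)·log₂(1/2) = 0.0625
  (X=0,Y=2): P(X|Y) = (3/16)/(3/8) = 1/2;  -(3/16)·log₂(1/2) = 0.1875
  (X=1,Y=0): P(X|Y) = (1/4)/(1/2) = 1/2;  -(1/4)·log₂(1/2) = 0.2500
  (X=1,Y=1): P(X|Y) = (1/16)/(1/8) = 1/2;  -(1/16)·log₂(1/2) = 0.0625
  (X=1,Y=2): P(X|Y) = (3/16)/(3/8) = 1/2;  -(3/16)·log₂(1/2) = 0.1875
H(X|Y) = 0.2500 + 0.0625 + 0.1875 + 0.2500 + 0.0625 + 0.1875
  = 1.0000 bits

H(X,Y) = H(Y) + H(X|Y) = 1.4056 + 1.0000 = 2.4056 bits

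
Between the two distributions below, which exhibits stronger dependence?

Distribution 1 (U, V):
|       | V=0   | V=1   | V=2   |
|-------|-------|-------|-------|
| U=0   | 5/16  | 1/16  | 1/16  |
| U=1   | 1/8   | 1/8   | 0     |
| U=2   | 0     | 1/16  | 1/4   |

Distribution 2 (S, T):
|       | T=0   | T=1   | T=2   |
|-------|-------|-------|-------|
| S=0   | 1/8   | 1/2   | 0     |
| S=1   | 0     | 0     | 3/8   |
Distribution 1 (U, V):
Marginal P(U) (row sums):
  P(U=0) = 5/16 + 1/16 + 1/16 = 7/16
  P(U=1) = 1/8 + 1/8 + 0 = 1/4
  P(U=2) = 0 + 1/16 + 1/4 = 5/16
Marginal P(V) (column sums):
  P(V=0) = 5/16 + 1/8 + 0 = 7/16
  P(V=1) = 1/16 + 1/8 + 1/16 = 1/4
  P(V=2) = 1/16 + 0 + 1/4 = 5/16

H(U) = -[(7/16)·log₂(7/16) + (1/4)·log₂(1/4) + (5/16)·log₂(5/16)]
  = 0.5218 + 0.5000 + 0.5244
  = 1.5462 bits
H(V) = -[(7/16)·log₂(7/16) + (1/4)·log₂(1/4) + (5/16)·log₂(5/16)]
  = 0.5218 + 0.5000 + 0.5244
  = 1.5462 bits
H(U,V) = -[(5/16)·log₂(5/16) + (1/16)·log₂(1/16) + (1/16)·log₂(1/16) + (1/8)·log₂(1/8) + (1/8)·log₂(1/8) + (1/16)·log₂(1/16) + (1/4)·log₂(1/4)]
  = 0.5244 + 0.2500 + 0.2500 + 0.3750 + 0.3750 + 0.2500 + 0.5000
  = 2.5244 bits

I(U;V) = H(U) + H(V) - H(U,V)
  = 1.5462 + 1.5462 - 2.5244
  = 0.5680 bits

Distribution 2 (S, T):
Marginal P(S) (row sums):
  P(S=0) = 1/8 + 1/2 + 0 = 5/8
  P(S=1) = 0 + 0 + 3/8 = 3/8
Marginal P(T) (column sums):
  P(T=0) = 1/8 + 0 = 1/8
  P(T=1) = 1/2 + 0 = 1/2
  P(T=2) = 0 + 3/8 = 3/8

H(S) = -[(5/8)·log₂(5/8) + (3/8)·log₂(3/8)]
  = 0.4238 + 0.5306
  = 0.9544 bits
H(T) = -[(1/8)·log₂(1/8) + (1/2)·log₂(1/2) + (3/8)·log₂(3/8)]
  = 0.3750 + 0.5000 + 0.5306
  = 1.4056 bits
H(S,T) = -[(1/8)·log₂(1/8) + (1/2)·log₂(1/2) + (3/8)·log₂(3/8)]
  = 0.3750 + 0.5000 + 0.5306
  = 1.4056 bits

I(S;T) = H(S) + H(T) - H(S,T)
  = 0.9544 + 1.4056 - 1.4056
  = 0.9544 bits

I(S;T) = 0.9544 bits > I(U;V) = 0.5680 bits, so (S, T) has the higher mutual information (stronger dependence).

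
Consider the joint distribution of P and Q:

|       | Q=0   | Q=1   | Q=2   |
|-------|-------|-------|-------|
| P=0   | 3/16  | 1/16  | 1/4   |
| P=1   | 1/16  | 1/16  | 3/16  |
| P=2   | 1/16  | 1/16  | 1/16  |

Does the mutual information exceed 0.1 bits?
Marginal P(P) (row sums):
  P(P=0) = 3/16 + 1/16 + 1/4 = 1/2
  P(P=1) = 1/16 + 1/16 + 3/16 = 5/16
  P(P=2) = 1/16 + 1/16 + 1/16 = 3/16
Marginal P(Q) (column sums):
  P(Q=0) = 3/16 + 1/16 + 1/16 = 5/16
  P(Q=1) = 1/16 + 1/16 + 1/16 = 3/16
  P(Q=2) = 1/4 + 3/16 + 1/16 = 1/2

H(P) = -[(1/2)·log₂(1/2) + (5/16)·log₂(5/16) + (3/16)·log₂(3/16)]
  = 0.5000 + 0.5244 + 0.4528
  = 1.4772 bits
H(Q) = -[(5/16)·log₂(5/16) + (3/16)·log₂(3/16) + (1/2)·log₂(1/2)]
  = 0.5244 + 0.4528 + 0.5000
  = 1.4772 bits
H(P,Q) = -[(3/16)·log₂(3/16) + (1/16)·log₂(1/16) + (1/4)·log₂(1/4) + (1/16)·log₂(1/16) + (1/16)·log₂(1/16) + (3/16)·log₂(3/16) + (1/16)·log₂(1/16) + (1/16)·log₂(1/16) + (1/16)·log₂(1/16)]
  = 0.4528 + 0.2500 + 0.5000 + 0.2500 + 0.2500 + 0.4528 + 0.2500 + 0.2500 + 0.2500
  = 2.9056 bits

I(P;Q) = H(P) + H(Q) - H(P,Q)
  = 1.4772 + 1.4772 - 2.9056
  = 0.0488 bits

No. I(P;Q) = 0.0488 bits, which is ≤ 0.1 bits.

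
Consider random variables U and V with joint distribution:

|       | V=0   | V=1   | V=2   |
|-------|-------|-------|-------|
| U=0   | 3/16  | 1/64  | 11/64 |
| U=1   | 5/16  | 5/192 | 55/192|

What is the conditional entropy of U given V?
Marginal P(V) (column sums):
  P(V=0) = 3/16 + 5/16 = 1/2
  P(V=1) = 1/64 + 5/192 = 1/24
  P(V=2) = 11/64 + 55/192 = 11/24

H(U|V) = -Σ P(U,V)·log₂ P(U|V), where P(U|V) = P(U,V) / P(V)
  (U=0,V=0): P(U|V) = (3/16)/(1/2) = 3/8;  -(3/16)·log₂(3/8) = 0.2653
  (U=0,V=1): P(U|V) = (1/64)/(1/24) = 3/8;  -(1/64)·log₂(3/8) = 0.0221
  (U=0,V=2): P(U|V) = (11/64)/(11/24) = 3/8;  -(11/64)·log₂(3/8) = 0.2432
  (U=1,V=0): P(U|V) = (5/16)/(1/2) = 5/8;  -(5/16)·log₂(5/8) = 0.2119
  (U=1,V=1): P(U|V) = (5/192)/(1/24) = 5/8;  -(5/192)·log₂(5/8) = 0.0177
  (U=1,V=2): P(U|V) = (55/192)/(11/24) = 5/8;  -(55/192)·log₂(5/8) = 0.1942
H(U|V) = 0.2653 + 0.0221 + 0.2432 + 0.2119 + 0.0177 + 0.1942
  = 0.9544 bits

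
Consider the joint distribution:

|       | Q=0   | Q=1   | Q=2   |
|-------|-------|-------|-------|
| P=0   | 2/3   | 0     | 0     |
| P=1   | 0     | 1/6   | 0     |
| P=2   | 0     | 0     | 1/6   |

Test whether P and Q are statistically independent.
Marginal P(P) (row sums):
  P(P=0) = 2/3 + 0 + 0 = 2/3
  P(P=1) = 0 + 1/6 + 0 = 1/6
  P(P=2) = 0 + 0 + 1/6 = 1/6
Marginal P(Q) (column sums):
  P(Q=0) = 2/3 + 0 + 0 = 2/3
  P(Q=1) = 0 + 1/6 + 0 = 1/6
  P(Q=2) = 0 + 0 + 1/6 = 1/6

P and Q are independent iff P(P=i,Q=j) = P(P=i)·P(Q=j) for every cell.
  P(P=0)·P(Q=0) = 2/3 × 2/3 = 4/9, but P(P=0,Q=0) = 2/3 ✗

No, P and Q are not independent. Quantitatively, I(P;Q) > 0:

H(P) = -[(2/3)·log₂(2/3) + (1/6)·log₂(1/6) + (1/6)·log₂(1/6)]
  = 0.3900 + 0.4308 + 0.4308
  = 1.2516 bits
H(Q) = -[(2/3)·log₂(2/3) + (1/6)·log₂(1/6) + (1/6)·log₂(1/6)]
  = 0.3900 + 0.4308 + 0.4308
  = 1.2516 bits
H(P,Q) = -[(2/3)·log₂(2/3) + (1/6)·log₂(1/6) + (1/6)·log₂(1/6)]
  = 0.3900 + 0.4308 + 0.4308
  = 1.2516 bits
I(P;Q) = H(P) + H(Q) - H(P,Q) = 1.2516 + 1.2516 - 1.2516 = 1.2516 bits > 0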